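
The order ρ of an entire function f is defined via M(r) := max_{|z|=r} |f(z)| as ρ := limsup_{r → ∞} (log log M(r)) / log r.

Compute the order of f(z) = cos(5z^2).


Write cos(w) = (e^{iw} ± e^{−iw})/(2 or 2i), so |cos(w)| ≤ e^{|w|}. With w = 5z^2, |w| ≤ 5r^2 + 0 on |z|=r, giving M(r) ≤ e^{5r^2 + 0} and ρ ≤ 2. For the lower bound, choose z on |z|=r with 5z^2 purely imaginary of modulus 5r^2; then |cos(5z^2)| grows like e^{5r^2}/2, so ρ ≥ 2. Hence ρ = 2.
Therefore ρ = 2.

Order ρ = 2.


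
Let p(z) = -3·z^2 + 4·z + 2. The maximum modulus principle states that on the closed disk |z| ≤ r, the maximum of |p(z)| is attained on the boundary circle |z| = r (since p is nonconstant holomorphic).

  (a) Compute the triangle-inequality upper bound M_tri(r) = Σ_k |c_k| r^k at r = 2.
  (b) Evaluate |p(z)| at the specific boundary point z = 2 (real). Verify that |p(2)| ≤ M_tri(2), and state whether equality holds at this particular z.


Coefficients: c_0 = 2, c_1 = 4, c_2 = -3. Radius r = 2.
Part (a). Triangle bound: M_tri(r) = Σ_k |c_k| r^k
  = |2|·2^0 + |4|·2^1 + |-3|·2^2
  = 2 + 8 + 12 = 22.
This bounds M(r) := max_{|z|=r} |p(z)| from above; equality holds iff all terms c_k z^k can be made to align in phase at a single z on |z|=r.
Part (b). At z = 2 (real, on the circle |z| = r):
  p(2) = (2)·2^0 + (4)·2^1 + (-3)·2^2 = -2.
  |p(2)| = 2.
Check: |p(2)| = 2 ≤ 22 = M_tri(2). ✓ Equality does not hold at z = 2 (the coefficients have mixed signs, so the terms do not all align in phase there).

M_tri(2) = 22; |p(2)| = 2; equality at z=2: no.


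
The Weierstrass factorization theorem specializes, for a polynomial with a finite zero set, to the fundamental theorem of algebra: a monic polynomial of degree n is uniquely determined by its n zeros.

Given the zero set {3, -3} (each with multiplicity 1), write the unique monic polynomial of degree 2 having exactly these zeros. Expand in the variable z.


The polynomial is p(z) = ∏_{α ∈ S} (z − α), where S = {3, -3}.
Expanding the product yields: p(z) = z^2 -9.
The resulting polynomial has degree 2 and real coefficients as required.

p(z) = z^2 -9.


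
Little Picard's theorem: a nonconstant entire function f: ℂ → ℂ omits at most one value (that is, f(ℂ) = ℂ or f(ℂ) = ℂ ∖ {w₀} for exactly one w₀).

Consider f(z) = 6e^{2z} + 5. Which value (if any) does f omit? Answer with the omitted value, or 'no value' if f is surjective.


Little Picard bounds the complement of f(ℂ) to at most one point.
e^{2z} is never zero on ℂ, so 6·e^{2z} takes every value in ℂ ∖ {0}. Adding 5 shifts the range to ℂ ∖ {5}. Thus f omits exactly the value 5.

Omitted value: 5.


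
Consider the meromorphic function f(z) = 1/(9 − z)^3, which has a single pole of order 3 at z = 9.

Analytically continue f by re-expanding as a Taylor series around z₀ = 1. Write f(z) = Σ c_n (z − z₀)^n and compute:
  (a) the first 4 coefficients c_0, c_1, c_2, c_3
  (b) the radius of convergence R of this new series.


Let w = z − z₀, so z = z₀ + w.
Then 9 − z = 9 − (z₀ + w) = (9 − z₀) − w = 8 − w.
f(z) = 1/(8 − w)^3 = (1/(8)^3) · (1 − w/(8))^{−3}.
By the binomial series (1−u)^{−3} = Σ_{n≥0} C(n+2, 2) u^n for |u|<1, with u = w/(8):
  c_n = C(n+2, 2) / (8)^(n+3).
  c_0 = 1/(8)^3 = 1/512.
  c_1 = 3/(8)^4 = 3/4096.
  c_2 = 6/(8)^5 = 3/16384.
  c_3 = 10/(8)^6 = 5/131072.
The series is valid for |w/d| < 1, i.e. |z − z₀| < |d|.
Radius of convergence: R = |9 − z₀| = |8| = 8 (distance from z₀ to the singularity z = 9).

c_0 = 1/512, c_1 = 3/4096, c_2 = 3/16384, c_3 = 5/131072; R = 8.


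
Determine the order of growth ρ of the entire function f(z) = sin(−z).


sin(w) is a linear combination of e^{iw} and e^{−iw} (or e^w, e^{−w} in the hyperbolic case), so |sin(w)| ≤ e^{|w|}. With w = −z, |w| ≤ 1|z| + 0 = 1r + 0 on |z| = r, giving M(r) ≤ e^{1r + 0}, so ρ ≤ 1. On a suitable ray (z = it for sin/cos; z = t for sinh/cosh, t real → ∞), |sin(−z)| grows like e^{1|t|}/2, so ρ ≥ 1. Hence ρ = 1.
Therefore ρ = 1.

Order ρ = 1.


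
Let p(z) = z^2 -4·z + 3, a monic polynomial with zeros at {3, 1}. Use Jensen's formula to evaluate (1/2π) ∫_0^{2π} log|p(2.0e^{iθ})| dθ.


Zeros: 1, 3; r = 2.0.
Inside |z| < r: 1. Outside (|z| ≥ r): 3.
p(0) = 3, so log|p(0)| = log(3) = 1.0986.
Apply Jensen: I(r) = log|p(0)| + Σ_k log(r/|z_k|), summed over zeros inside |z| < r.
  log(r/|z_k|) for z_k = 1: log(2.0/1) = 0.6931
  Outside zeros (3) contribute nothing to the Jensen sum.
Sum over inside zeros: 0.6931.
I(r) = log|p(0)| + (inside sum) = 1.0986 + 0.6931 = 1.7918.
Note: since some zeros are outside |z| ≤ r, the simplified n·log(r) form does NOT apply — only the inside zeros contribute.

I(r) ≈ 1.7918.


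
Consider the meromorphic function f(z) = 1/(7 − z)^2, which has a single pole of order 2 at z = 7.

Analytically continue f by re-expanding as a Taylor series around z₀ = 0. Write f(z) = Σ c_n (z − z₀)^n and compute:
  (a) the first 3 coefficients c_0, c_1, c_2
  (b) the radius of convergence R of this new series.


Let w = z − z₀, so z = z₀ + w.
Then 7 − z = 7 − (z₀ + w) = (7 − z₀) − w = 7 − w.
f(z) = 1/(7 − w)^2 = (1/(7)^2) · (1 − w/(7))^{−2}.
By the binomial series (1−u)^{−2} = Σ_{n≥0} C(n+1, 1) u^n for |u|<1, with u = w/(7):
  c_n = C(n+1, 1) / (7)^(n+2).
  c_0 = 1/(7)^2 = 1/49.
  c_1 = 2/(7)^3 = 2/343.
  c_2 = 3/(7)^4 = 3/2401.
The series is valid for |w/d| < 1, i.e. |z − z₀| < |d|.
Radius of convergence: R = |7 − z₀| = |7| = 7 (distance from z₀ to the singularity z = 7).

c_0 = 1/49, c_1 = 2/343, c_2 = 3/2401; R = 7.


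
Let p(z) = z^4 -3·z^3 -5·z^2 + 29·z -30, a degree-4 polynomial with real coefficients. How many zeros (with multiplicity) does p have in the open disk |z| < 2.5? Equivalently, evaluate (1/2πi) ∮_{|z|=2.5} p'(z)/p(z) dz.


The zeros of p are: -3, (2 + 1i), (2 - 1i), 2.
Their magnitudes are: 3, 2.236, 2.236, 2.
Zeros with |z| < R = 2.5: (2 + 1i), (2 - 1i), 2.
Count = 3.
By the argument principle, (1/2πi) ∮_{|z|=R} p'(z)/p(z) dz equals exactly this count.

Number of zeros inside |z| < 2.5: 3.


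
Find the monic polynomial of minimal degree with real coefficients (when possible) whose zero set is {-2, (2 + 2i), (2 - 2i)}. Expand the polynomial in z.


The polynomial is p(z) = ∏_{α ∈ S} (z − α), where S = {-2, (2 + 2i), (2 - 2i)}.
Expanding the product yields: p(z) = z^3 -2·z^2 + 16.
Note conjugate pairs combine to real quadratics: (z − (2+2i))(z − (2−2i)) = z² − 4z + 8.
The resulting polynomial has degree 3 and real coefficients as required.

p(z) = z^3 -2·z^2 + 16.


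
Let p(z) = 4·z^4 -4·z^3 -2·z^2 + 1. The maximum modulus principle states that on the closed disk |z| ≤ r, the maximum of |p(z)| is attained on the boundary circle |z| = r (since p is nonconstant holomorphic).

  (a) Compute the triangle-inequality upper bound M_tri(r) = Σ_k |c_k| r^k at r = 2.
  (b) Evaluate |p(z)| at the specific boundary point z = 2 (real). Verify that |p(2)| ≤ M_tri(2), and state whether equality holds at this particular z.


Coefficients: c_0 = 1, c_1 = 0, c_2 = -2, c_3 = -4, c_4 = 4. Radius r = 2.
Part (a). Triangle bound: M_tri(r) = Σ_k |c_k| r^k
  = |1|·2^0 + |0|·2^1 + |-2|·2^2 + |-4|·2^3 + |4|·2^4
  = 1 + 0 + 8 + 32 + 64 = 105.
This bounds M(r) := max_{|z|=r} |p(z)| from above; equality holds iff all terms c_k z^k can be made to align in phase at a single z on |z|=r.
Part (b). At z = 2 (real, on the circle |z| = r):
  p(2) = (1)·2^0 + (0)·2^1 + (-2)·2^2 + (-4)·2^3 + (4)·2^4 = 25.
  |p(2)| = 25.
Check: |p(2)| = 25 ≤ 105 = M_tri(2). ✓ Equality does not hold at z = 2 (the coefficients have mixed signs, so the terms do not all align in phase there).

M_tri(2) = 105; |p(2)| = 25; equality at z=2: no.


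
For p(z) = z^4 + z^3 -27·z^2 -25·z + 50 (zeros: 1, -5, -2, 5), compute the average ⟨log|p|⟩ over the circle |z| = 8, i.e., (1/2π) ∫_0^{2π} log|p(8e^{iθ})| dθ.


Zeros: -5, -2, 1, 5; r = 8.
Inside |z| < r: -5, -2, 1, 5. Outside (|z| ≥ r): ∅.
p(0) = 50, so log|p(0)| = log(50) = 3.9120.
Apply Jensen: I(r) = log|p(0)| + Σ_k log(r/|z_k|), summed over zeros inside |z| < r.
  log(r/|z_k|) for z_k = 1: log(8/1) = 2.0794
  log(r/|z_k|) for z_k = -5: log(8/5) = 0.4700
  log(r/|z_k|) for z_k = -2: log(8/2) = 1.3863
  log(r/|z_k|) for z_k = 5: log(8/5) = 0.4700
Sum over inside zeros: 4.4057.
I(r) = log|p(0)| + (inside sum) = 3.9120 + 4.4057 = 8.3178.
Closed form (all zeros inside, monic): I(r) = n·log(r) = 4·log(8) = 8.3178. ✓

I(r) ≈ 8.3178.


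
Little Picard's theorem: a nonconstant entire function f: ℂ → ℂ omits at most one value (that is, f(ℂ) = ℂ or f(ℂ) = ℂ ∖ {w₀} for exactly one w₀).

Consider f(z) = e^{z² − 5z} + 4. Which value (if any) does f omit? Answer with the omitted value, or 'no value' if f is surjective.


Little Picard bounds the complement of f(ℂ) to at most one point.
The exponent g(z) = z² − 5z is a nonconstant polynomial, hence surjective onto ℂ. So e^{g(z)} takes every value in {e^w : w ∈ ℂ} = ℂ ∖ {0}. Adding 4 shifts the range to ℂ ∖ {4}. f omits exactly 4.

Omitted value: 4.


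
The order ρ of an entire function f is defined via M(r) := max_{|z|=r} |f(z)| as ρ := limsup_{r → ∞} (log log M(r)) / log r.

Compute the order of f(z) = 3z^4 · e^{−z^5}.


M(r) = max_{|z|=r} |3|·|z|^4·|e^{−z^5}| = 3·r^4 · e^{1r^5} (the factors attain their maxima compatibly on |z|=r). Then log M(r) = log 3 + 4·log r + 1r^5, dominated by the last term, so log log M(r) ~ 5·log r. The polynomial factor 3z^4 contributes only a log r term and does not affect the order. ρ = 5.
Therefore ρ = 5.

Order ρ = 5.


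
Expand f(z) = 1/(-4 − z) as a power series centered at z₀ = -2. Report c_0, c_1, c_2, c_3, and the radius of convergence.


Let w = z − z₀, so z = z₀ + w.
Then -4 − z = -4 − (z₀ + w) = (-4 − z₀) − w = -2 − w.
f(z) = 1/(-2 − w) = (1/(-2)) · 1/(1 − w/(-2)) = Σ_{n≥0} w^n / (-2)^(n+1).
So c_n = 1/(-2)^(n+1):
  c_0 = 1/(-2)^1 = -1/2.
  c_1 = 1/(-2)^2 = 1/4.
  c_2 = 1/(-2)^3 = -1/8.
  c_3 = 1/(-2)^4 = 1/16.
The series is valid for |w/d| < 1, i.e. |z − z₀| < |d|.
Radius of convergence: R = |-4 − z₀| = |-2| = 2 (distance from z₀ to the singularity z = -4).

c_0 = -1/2, c_1 = 1/4, c_2 = -1/8, c_3 = 1/16; R = 2.


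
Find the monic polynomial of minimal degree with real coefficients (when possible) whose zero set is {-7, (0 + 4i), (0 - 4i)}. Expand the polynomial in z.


The polynomial is p(z) = ∏_{α ∈ S} (z − α), where S = {-7, (0 + 4i), (0 - 4i)}.
Expanding the product yields: p(z) = z^3 + 7·z^2 + 16·z + 112.
Note conjugate pairs combine to real quadratics: (z − (0+4i))(z − (0−4i)) = z² + 16.
The resulting polynomial has degree 3 and real coefficients as required.

p(z) = z^3 + 7·z^2 + 16·z + 112.


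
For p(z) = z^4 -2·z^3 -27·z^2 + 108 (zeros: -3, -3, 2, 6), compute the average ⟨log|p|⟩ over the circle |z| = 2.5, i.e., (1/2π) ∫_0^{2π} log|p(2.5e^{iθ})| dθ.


Zeros: -3, -3, 2, 6; r = 2.5.
Inside |z| < r: 2. Outside (|z| ≥ r): -3, -3, 6.
p(0) = 108, so log|p(0)| = log(108) = 4.6821.
Apply Jensen: I(r) = log|p(0)| + Σ_k log(r/|z_k|), summed over zeros inside |z| < r.
  log(r/|z_k|) for z_k = 2: log(2.5/2) = 0.2231
  Outside zeros (-3, -3, 6) contribute nothing to the Jensen sum.
Sum over inside zeros: 0.2231.
I(r) = log|p(0)| + (inside sum) = 4.6821 + 0.2231 = 4.9053.
Note: since some zeros are outside |z| ≤ r, the simplified n·log(r) form does NOT apply — only the inside zeros contribute.

I(r) ≈ 4.9053.


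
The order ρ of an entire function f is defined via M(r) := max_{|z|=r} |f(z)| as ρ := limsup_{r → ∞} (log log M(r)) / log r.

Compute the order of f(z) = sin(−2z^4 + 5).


Write sin(w) = (e^{iw} ± e^{−iw})/(2 or 2i), so |sin(w)| ≤ e^{|w|}. With w = −2z^4 + 5, |w| ≤ 2r^4 + 5 on |z|=r, giving M(r) ≤ e^{2r^4 + 5} and ρ ≤ 4. For the lower bound, choose z on |z|=r with -2z^4 purely imaginary of modulus 2r^4; then |sin(−2z^4 + 5)| grows like e^{2r^4}/2, so ρ ≥ 4. Hence ρ = 4.
Therefore ρ = 4.

Order ρ = 4.


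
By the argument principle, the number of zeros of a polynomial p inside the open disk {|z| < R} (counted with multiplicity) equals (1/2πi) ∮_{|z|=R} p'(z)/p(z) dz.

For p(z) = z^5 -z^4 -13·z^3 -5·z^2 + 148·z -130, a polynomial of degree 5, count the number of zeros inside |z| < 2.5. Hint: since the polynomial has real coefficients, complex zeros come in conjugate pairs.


The zeros of p are: (-3 + 2i), (-3 - 2i), (3 + 1i), (3 - 1i), 1.
Their magnitudes are: 3.606, 3.606, 3.162, 3.162, 1.
Zeros with |z| < R = 2.5: 1.
Count = 1.
By the argument principle, (1/2πi) ∮_{|z|=R} p'(z)/p(z) dz equals exactly this count.

Number of zeros inside |z| < 2.5: 1.


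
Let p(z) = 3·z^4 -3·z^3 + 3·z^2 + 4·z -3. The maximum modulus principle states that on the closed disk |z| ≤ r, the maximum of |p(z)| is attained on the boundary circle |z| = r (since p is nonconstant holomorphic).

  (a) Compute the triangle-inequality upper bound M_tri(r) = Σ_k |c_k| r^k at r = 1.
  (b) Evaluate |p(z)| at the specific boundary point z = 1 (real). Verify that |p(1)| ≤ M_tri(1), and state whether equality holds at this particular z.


Coefficients: c_0 = -3, c_1 = 4, c_2 = 3, c_3 = -3, c_4 = 3. Radius r = 1.
Part (a). Triangle bound: M_tri(r) = Σ_k |c_k| r^k
  = |-3|·1^0 + |4|·1^1 + |3|·1^2 + |-3|·1^3 + |3|·1^4
  = 3 + 4 + 3 + 3 + 3 = 16.
This bounds M(r) := max_{|z|=r} |p(z)| from above; equality holds iff all terms c_k z^k can be made to align in phase at a single z on |z|=r.
Part (b). At z = 1 (real, on the circle |z| = r):
  p(1) = (-3)·1^0 + (4)·1^1 + (3)·1^2 + (-3)·1^3 + (3)·1^4 = 4.
  |p(1)| = 4.
Check: |p(1)| = 4 ≤ 16 = M_tri(1). ✓ Equality does not hold at z = 1 (the coefficients have mixed signs, so the terms do not all align in phase there).

M_tri(1) = 16; |p(1)| = 4; equality at z=1: no.


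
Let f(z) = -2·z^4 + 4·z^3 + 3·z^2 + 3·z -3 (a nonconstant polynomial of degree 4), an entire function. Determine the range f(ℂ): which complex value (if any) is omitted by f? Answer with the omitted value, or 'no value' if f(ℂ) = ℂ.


Little Picard bounds the complement of f(ℂ) to at most one point.
For every w ∈ ℂ, the equation p(z) − w = 0 is a nonconstant polynomial in z and hence has at least one root by the fundamental theorem of algebra. So p is surjective onto ℂ, omitting no value.

Omitted value: no value.


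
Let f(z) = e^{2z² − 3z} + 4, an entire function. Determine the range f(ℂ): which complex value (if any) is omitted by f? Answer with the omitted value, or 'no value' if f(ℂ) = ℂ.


Little Picard bounds the complement of f(ℂ) to at most one point.
The exponent g(z) = 2z² − 3z is a nonconstant polynomial, hence surjective onto ℂ. So e^{g(z)} takes every value in {e^w : w ∈ ℂ} = ℂ ∖ {0}. Adding 4 shifts the range to ℂ ∖ {4}. f omits exactly 4.

Omitted value: 4.


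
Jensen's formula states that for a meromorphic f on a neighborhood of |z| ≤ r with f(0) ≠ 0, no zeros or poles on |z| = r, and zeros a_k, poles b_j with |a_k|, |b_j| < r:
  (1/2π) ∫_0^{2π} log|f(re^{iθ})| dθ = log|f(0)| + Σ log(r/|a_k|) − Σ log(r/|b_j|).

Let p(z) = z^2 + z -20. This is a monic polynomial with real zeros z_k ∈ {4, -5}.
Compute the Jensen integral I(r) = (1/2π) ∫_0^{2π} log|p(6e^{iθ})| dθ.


Zeros: -5, 4; r = 6.
Inside |z| < r: -5, 4. Outside (|z| ≥ r): ∅.
p(0) = -20, so log|p(0)| = log(20) = 2.9957.
Apply Jensen: I(r) = log|p(0)| + Σ_k log(r/|z_k|), summed over zeros inside |z| < r.
  log(r/|z_k|) for z_k = 4: log(6/4) = 0.4055
  log(r/|z_k|) for z_k = -5: log(6/5) = 0.1823
Sum over inside zeros: 0.5878.
I(r) = log|p(0)| + (inside sum) = 2.9957 + 0.5878 = 3.5835.
Closed form (all zeros inside, monic): I(r) = n·log(r) = 2·log(6) = 3.5835. ✓

I(r) ≈ 3.5835.


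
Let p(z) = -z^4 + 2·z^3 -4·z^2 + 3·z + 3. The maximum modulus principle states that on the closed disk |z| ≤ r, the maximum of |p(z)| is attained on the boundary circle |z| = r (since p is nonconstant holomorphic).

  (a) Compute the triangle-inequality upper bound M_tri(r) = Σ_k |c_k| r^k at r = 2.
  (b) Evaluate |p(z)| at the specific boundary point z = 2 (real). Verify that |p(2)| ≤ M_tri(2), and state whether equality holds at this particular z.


Coefficients: c_0 = 3, c_1 = 3, c_2 = -4, c_3 = 2, c_4 = -1. Radius r = 2.
Part (a). Triangle bound: M_tri(r) = Σ_k |c_k| r^k
  = |3|·2^0 + |3|·2^1 + |-4|·2^2 + |2|·2^3 + |-1|·2^4
  = 3 + 6 + 16 + 16 + 16 = 57.
This bounds M(r) := max_{|z|=r} |p(z)| from above; equality holds iff all terms c_k z^k can be made to align in phase at a single z on |z|=r.
Part (b). At z = 2 (real, on the circle |z| = r):
  p(2) = (3)·2^0 + (3)·2^1 + (-4)·2^2 + (2)·2^3 + (-1)·2^4 = -7.
  |p(2)| = 7.
Check: |p(2)| = 7 ≤ 57 = M_tri(2). ✓ Equality does not hold at z = 2 (the coefficients have mixed signs, so the terms do not all align in phase there).

M_tri(2) = 57; |p(2)| = 7; equality at z=2: no.


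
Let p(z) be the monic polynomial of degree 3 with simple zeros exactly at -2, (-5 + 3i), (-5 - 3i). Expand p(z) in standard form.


The polynomial is p(z) = ∏_{α ∈ S} (z − α), where S = {-2, (-5 + 3i), (-5 - 3i)}.
Expanding the product yields: p(z) = z^3 + 12·z^2 + 54·z + 68.
Note conjugate pairs combine to real quadratics: (z − (-5+3i))(z − (-5−3i)) = z² + 10z + 34.
The resulting polynomial has degree 3 and real coefficients as required.

p(z) = z^3 + 12·z^2 + 54·z + 68.


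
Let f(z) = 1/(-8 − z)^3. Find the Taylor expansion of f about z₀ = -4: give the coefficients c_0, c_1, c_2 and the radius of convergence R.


Let w = z − z₀, so z = z₀ + w.
Then -8 − z = -8 − (z₀ + w) = (-8 − z₀) − w = -4 − w.
f(z) = 1/(-4 − w)^3 = (1/(-4)^3) · (1 − w/(-4))^{−3}.
By the binomial series (1−u)^{−3} = Σ_{n≥0} C(n+2, 2) u^n for |u|<1, with u = w/(-4):
  c_n = C(n+2, 2) / (-4)^(n+3).
  c_0 = 1/(-4)^3 = -1/64.
  c_1 = 3/(-4)^4 = 3/256.
  c_2 = 6/(-4)^5 = -3/512.
The series is valid for |w/d| < 1, i.e. |z − z₀| < |d|.
Radius of convergence: R = |-8 − z₀| = |-4| = 4 (distance from z₀ to the singularity z = -8).

c_0 = -1/64, c_1 = 3/256, c_2 = -3/512; R = 4.


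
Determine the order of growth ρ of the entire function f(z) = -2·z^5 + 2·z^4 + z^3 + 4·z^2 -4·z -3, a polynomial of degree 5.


|f(z)| ≤ Σ|c_k|·r^k = O(r^5) as r → ∞. Polynomial growth is O(e^{r^ε}) for every ε > 0 (since r^5/e^{r^ε} → 0), so ρ ≤ ε for all ε > 0, i.e. ρ = 0. Every nonconstant polynomial has order 0.
Therefore ρ = 0.

Order ρ = 0.


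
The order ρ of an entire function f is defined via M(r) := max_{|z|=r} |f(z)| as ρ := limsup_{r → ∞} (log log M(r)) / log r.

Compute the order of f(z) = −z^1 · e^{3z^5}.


M(r) = max_{|z|=r} |-1|·|z|^1·|e^{3z^5}| = 1·r^1 · e^{3r^5} (the factors attain their maxima compatibly on |z|=r). Then log M(r) = log 1 + 1·log r + 3r^5, dominated by the last term, so log log M(r) ~ 5·log r. The polynomial factor -1z^1 contributes only a log r term and does not affect the order. ρ = 5.
Therefore ρ = 5.

Order ρ = 5.


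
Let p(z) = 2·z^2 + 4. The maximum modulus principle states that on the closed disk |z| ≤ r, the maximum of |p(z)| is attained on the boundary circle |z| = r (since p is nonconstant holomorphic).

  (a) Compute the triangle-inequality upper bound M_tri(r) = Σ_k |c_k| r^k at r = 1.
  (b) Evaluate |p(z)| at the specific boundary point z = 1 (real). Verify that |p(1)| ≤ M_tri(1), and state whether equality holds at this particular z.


Coefficients: c_0 = 4, c_1 = 0, c_2 = 2. Radius r = 1.
Part (a). Triangle bound: M_tri(r) = Σ_k |c_k| r^k
  = |4|·1^0 + |0|·1^1 + |2|·1^2
  = 4 + 0 + 2 = 6.
This bounds M(r) := max_{|z|=r} |p(z)| from above; equality holds iff all terms c_k z^k can be made to align in phase at a single z on |z|=r.
Part (b). At z = 1 (real, on the circle |z| = r):
  p(1) = (4)·1^0 + (0)·1^1 + (2)·1^2 = 6.
  |p(1)| = 6.
Since all nonzero coefficients share the same sign, |p(1)| = 6 = M_tri(1); the triangle bound is attained at z = 1, so in fact M(r) = 6.

M_tri(1) = 6; |p(1)| = 6; equality at z=1: yes.


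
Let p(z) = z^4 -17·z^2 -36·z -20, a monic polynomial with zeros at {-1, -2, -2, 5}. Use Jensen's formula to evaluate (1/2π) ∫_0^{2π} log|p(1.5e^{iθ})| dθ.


Zeros: -2, -2, -1, 5; r = 1.5.
Inside |z| < r: -1. Outside (|z| ≥ r): -2, -2, 5.
p(0) = -20, so log|p(0)| = log(20) = 2.9957.
Apply Jensen: I(r) = log|p(0)| + Σ_k log(r/|z_k|), summed over zeros inside |z| < r.
  log(r/|z_k|) for z_k = -1: log(1.5/1) = 0.4055
  Outside zeros (-2, -2, 5) contribute nothing to the Jensen sum.
Sum over inside zeros: 0.4055.
I(r) = log|p(0)| + (inside sum) = 2.9957 + 0.4055 = 3.4012.
Note: since some zeros are outside |z| ≤ r, the simplified n·log(r) form does NOT apply — only the inside zeros contribute.

I(r) ≈ 3.4012.


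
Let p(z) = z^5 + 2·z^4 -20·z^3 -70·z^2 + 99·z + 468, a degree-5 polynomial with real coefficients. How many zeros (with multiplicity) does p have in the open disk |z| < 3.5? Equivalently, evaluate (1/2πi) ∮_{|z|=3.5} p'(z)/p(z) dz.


The zeros of p are: -3, 4, 3, (-3 + 2i), (-3 - 2i).
Their magnitudes are: 3, 4, 3, 3.606, 3.606.
Zeros with |z| < R = 3.5: -3, 3.
Count = 2.
By the argument principle, (1/2πi) ∮_{|z|=R} p'(z)/p(z) dz equals exactly this count.

Number of zeros inside |z| < 3.5: 2.


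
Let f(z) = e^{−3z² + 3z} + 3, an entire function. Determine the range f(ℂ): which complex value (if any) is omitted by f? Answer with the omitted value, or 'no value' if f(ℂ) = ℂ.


Little Picard bounds the complement of f(ℂ) to at most one point.
The exponent g(z) = −3z² + 3z is a nonconstant polynomial, hence surjective onto ℂ. So e^{g(z)} takes every value in {e^w : w ∈ ℂ} = ℂ ∖ {0}. Adding 3 shifts the range to ℂ ∖ {3}. f omits exactly 3.

Omitted value: 3.


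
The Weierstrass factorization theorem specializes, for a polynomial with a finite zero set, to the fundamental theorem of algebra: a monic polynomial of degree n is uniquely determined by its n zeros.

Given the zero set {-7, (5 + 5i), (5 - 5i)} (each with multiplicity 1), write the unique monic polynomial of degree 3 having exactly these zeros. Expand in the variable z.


The polynomial is p(z) = ∏_{α ∈ S} (z − α), where S = {-7, (5 + 5i), (5 - 5i)}.
Expanding the product yields: p(z) = z^3 -3·z^2 -20·z + 350.
Note conjugate pairs combine to real quadratics: (z − (5+5i))(z − (5−5i)) = z² − 10z + 50.
The resulting polynomial has degree 3 and real coefficients as required.

p(z) = z^3 -3·z^2 -20·z + 350.


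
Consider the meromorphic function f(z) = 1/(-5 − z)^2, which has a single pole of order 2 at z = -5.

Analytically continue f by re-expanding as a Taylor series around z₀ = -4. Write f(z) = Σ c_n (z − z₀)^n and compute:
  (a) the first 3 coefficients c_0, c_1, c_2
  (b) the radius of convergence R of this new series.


Let w = z − z₀, so z = z₀ + w.
Then -5 − z = -5 − (z₀ + w) = (-5 − z₀) − w = -1 − w.
f(z) = 1/(-1 − w)^2 = (1/(-1)^2) · (1 − w/(-1))^{−2}.
By the binomial series (1−u)^{−2} = Σ_{n≥0} C(n+1, 1) u^n for |u|<1, with u = w/(-1):
  c_n = C(n+1, 1) / (-1)^(n+2).
  c_0 = 1/(-1)^2 = 1.
  c_1 = 2/(-1)^3 = -2.
  c_2 = 3/(-1)^4 = 3.
The series is valid for |w/d| < 1, i.e. |z − z₀| < |d|.
Radius of convergence: R = |-5 − z₀| = |-1| = 1 (distance from z₀ to the singularity z = -5).

c_0 = 1, c_1 = -2, c_2 = 3; R = 1.


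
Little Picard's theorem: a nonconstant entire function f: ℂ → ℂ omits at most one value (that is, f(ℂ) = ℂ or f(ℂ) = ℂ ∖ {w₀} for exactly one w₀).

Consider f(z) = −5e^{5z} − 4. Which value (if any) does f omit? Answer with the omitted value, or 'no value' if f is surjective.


Little Picard bounds the complement of f(ℂ) to at most one point.
e^{5z} is never zero on ℂ, so -5·e^{5z} takes every value in ℂ ∖ {0}. Adding -4 shifts the range to ℂ ∖ {-4}. Thus f omits exactly the value -4.

Omitted value: -4.


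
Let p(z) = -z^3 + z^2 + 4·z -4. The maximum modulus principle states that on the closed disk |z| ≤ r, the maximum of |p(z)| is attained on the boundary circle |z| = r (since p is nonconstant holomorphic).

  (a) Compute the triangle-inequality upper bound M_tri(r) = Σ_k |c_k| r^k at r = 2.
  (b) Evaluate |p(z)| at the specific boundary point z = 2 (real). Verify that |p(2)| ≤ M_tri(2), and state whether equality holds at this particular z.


Coefficients: c_0 = -4, c_1 = 4, c_2 = 1, c_3 = -1. Radius r = 2.
Part (a). Triangle bound: M_tri(r) = Σ_k |c_k| r^k
  = |-4|·2^0 + |4|·2^1 + |1|·2^2 + |-1|·2^3
  = 4 + 8 + 4 + 8 = 24.
This bounds M(r) := max_{|z|=r} |p(z)| from above; equality holds iff all terms c_k z^k can be made to align in phase at a single z on |z|=r.
Part (b). At z = 2 (real, on the circle |z| = r):
  p(2) = (-4)·2^0 + (4)·2^1 + (1)·2^2 + (-1)·2^3 = 0.
  |p(2)| = 0.
Check: |p(2)| = 0 ≤ 24 = M_tri(2). ✓ Equality does not hold at z = 2 (the coefficients have mixed signs, so the terms do not all align in phase there).

M_tri(2) = 24; |p(2)| = 0; equality at z=2: no.


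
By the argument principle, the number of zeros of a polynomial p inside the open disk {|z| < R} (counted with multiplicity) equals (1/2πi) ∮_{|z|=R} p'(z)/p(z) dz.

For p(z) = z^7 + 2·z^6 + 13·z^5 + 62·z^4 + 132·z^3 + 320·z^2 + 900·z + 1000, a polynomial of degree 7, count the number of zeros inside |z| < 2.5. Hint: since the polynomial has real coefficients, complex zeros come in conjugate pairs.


The zeros of p are: (1 + 3i), (1 - 3i), -2, (-2 + 1i), (-2 - 1i), (1 + 3i), (1 - 3i).
Their magnitudes are: 3.162, 3.162, 2, 2.236, 2.236, 3.162, 3.162.
Zeros with |z| < R = 2.5: -2, (-2 + 1i), (-2 - 1i).
Count = 3.
By the argument principle, (1/2πi) ∮_{|z|=R} p'(z)/p(z) dz equals exactly this count.

Number of zeros inside |z| < 2.5: 3.


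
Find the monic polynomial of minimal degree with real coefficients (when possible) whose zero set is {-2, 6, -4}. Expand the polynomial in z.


The polynomial is p(z) = ∏_{α ∈ S} (z − α), where S = {-2, 6, -4}.
Expanding the product yields: p(z) = z^3 -28·z -48.
The resulting polynomial has degree 3 and real coefficients as required.

p(z) = z^3 -28·z -48.


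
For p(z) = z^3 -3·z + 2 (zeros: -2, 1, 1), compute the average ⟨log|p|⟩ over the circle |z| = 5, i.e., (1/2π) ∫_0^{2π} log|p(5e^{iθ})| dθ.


Zeros: -2, 1, 1; r = 5.
Inside |z| < r: -2, 1, 1. Outside (|z| ≥ r): ∅.
p(0) = 2, so log|p(0)| = log(2) = 0.6931.
Apply Jensen: I(r) = log|p(0)| + Σ_k log(r/|z_k|), summed over zeros inside |z| < r.
  log(r/|z_k|) for z_k = -2: log(5/2) = 0.9163
  log(r/|z_k|) for z_k = 1: log(5/1) = 1.6094
  log(r/|z_k|) for z_k = 1: log(5/1) = 1.6094
Sum over inside zeros: 4.1352.
I(r) = log|p(0)| + (inside sum) = 0.6931 + 4.1352 = 4.8283.
Closed form (all zeros inside, monic): I(r) = n·log(r) = 3·log(5) = 4.8283. ✓

I(r) ≈ 4.8283.


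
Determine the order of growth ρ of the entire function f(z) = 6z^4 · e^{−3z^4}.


M(r) = max_{|z|=r} |6|·|z|^4·|e^{−3z^4}| = 6·r^4 · e^{3r^4} (the factors attain their maxima compatibly on |z|=r). Then log M(r) = log 6 + 4·log r + 3r^4, dominated by the last term, so log log M(r) ~ 4·log r. The polynomial factor 6z^4 contributes only a log r term and does not affect the order. ρ = 4.
Therefore ρ = 4.

Order ρ = 4.


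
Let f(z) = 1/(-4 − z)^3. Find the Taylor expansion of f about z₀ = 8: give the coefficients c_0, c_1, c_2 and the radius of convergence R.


Let w = z − z₀, so z = z₀ + w.
Then -4 − z = -4 − (z₀ + w) = (-4 − z₀) − w = -12 − w.
f(z) = 1/(-12 − w)^3 = (1/(-12)^3) · (1 − w/(-12))^{−3}.
By the binomial series (1−u)^{−3} = Σ_{n≥0} C(n+2, 2) u^n for |u|<1, with u = w/(-12):
  c_n = C(n+2, 2) / (-12)^(n+3).
  c_0 = 1/(-12)^3 = -1/1728.
  c_1 = 3/(-12)^4 = 1/6912.
  c_2 = 6/(-12)^5 = -1/41472.
The series is valid for |w/d| < 1, i.e. |z − z₀| < |d|.
Radius of convergence: R = |-4 − z₀| = |-12| = 12 (distance from z₀ to the singularity z = -4).

c_0 = -1/1728, c_1 = 1/6912, c_2 = -1/41472; R = 12.


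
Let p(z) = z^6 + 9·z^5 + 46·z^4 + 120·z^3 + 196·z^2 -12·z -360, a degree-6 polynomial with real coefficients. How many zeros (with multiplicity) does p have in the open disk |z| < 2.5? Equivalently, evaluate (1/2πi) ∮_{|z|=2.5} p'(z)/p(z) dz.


The zeros of p are: 1, -2, (-1 + 3i), (-1 - 3i), (-3 + 3i), (-3 - 3i).
Their magnitudes are: 1, 2, 3.162, 3.162, 4.243, 4.243.
Zeros with |z| < R = 2.5: 1, -2.
Count = 2.
By the argument principle, (1/2πi) ∮_{|z|=R} p'(z)/p(z) dz equals exactly this count.

Number of zeros inside |z| < 2.5: 2.


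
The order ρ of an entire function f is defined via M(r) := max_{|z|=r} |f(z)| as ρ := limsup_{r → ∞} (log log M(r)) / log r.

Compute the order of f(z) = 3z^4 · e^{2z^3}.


M(r) = max_{|z|=r} |3|·|z|^4·|e^{2z^3}| = 3·r^4 · e^{2r^3} (the factors attain their maxima compatibly on |z|=r). Then log M(r) = log 3 + 4·log r + 2r^3, dominated by the last term, so log log M(r) ~ 3·log r. The polynomial factor 3z^4 contributes only a log r term and does not affect the order. ρ = 3.
Therefore ρ = 3.

Order ρ = 3.


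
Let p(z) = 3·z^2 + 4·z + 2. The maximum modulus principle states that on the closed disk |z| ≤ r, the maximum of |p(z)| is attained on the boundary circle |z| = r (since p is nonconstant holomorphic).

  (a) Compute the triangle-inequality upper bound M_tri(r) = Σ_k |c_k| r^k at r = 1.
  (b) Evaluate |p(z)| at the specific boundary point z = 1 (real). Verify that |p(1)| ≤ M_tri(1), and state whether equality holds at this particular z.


Coefficients: c_0 = 2, c_1 = 4, c_2 = 3. Radius r = 1.
Part (a). Triangle bound: M_tri(r) = Σ_k |c_k| r^k
  = |2|·1^0 + |4|·1^1 + |3|·1^2
  = 2 + 4 + 3 = 9.
This bounds M(r) := max_{|z|=r} |p(z)| from above; equality holds iff all terms c_k z^k can be made to align in phase at a single z on |z|=r.
Part (b). At z = 1 (real, on the circle |z| = r):
  p(1) = (2)·1^0 + (4)·1^1 + (3)·1^2 = 9.
  |p(1)| = 9.
Since all nonzero coefficients share the same sign, |p(1)| = 9 = M_tri(1); the triangle bound is attained at z = 1, so in fact M(r) = 9.

M_tri(1) = 9; |p(1)| = 9; equality at z=1: yes.


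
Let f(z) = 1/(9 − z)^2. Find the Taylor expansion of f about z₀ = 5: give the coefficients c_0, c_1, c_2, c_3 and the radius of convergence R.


Let w = z − z₀, so z = z₀ + w.
Then 9 − z = 9 − (z₀ + w) = (9 − z₀) − w = 4 − w.
f(z) = 1/(4 − w)^2 = (1/(4)^2) · (1 − w/(4))^{−2}.
By the binomial series (1−u)^{−2} = Σ_{n≥0} C(n+1, 1) u^n for |u|<1, with u = w/(4):
  c_n = C(n+1, 1) / (4)^(n+2).
  c_0 = 1/(4)^2 = 1/16.
  c_1 = 2/(4)^3 = 1/32.
  c_2 = 3/(4)^4 = 3/256.
  c_3 = 4/(4)^5 = 1/256.
The series is valid for |w/d| < 1, i.e. |z − z₀| < |d|.
Radius of convergence: R = |9 − z₀| = |4| = 4 (distance from z₀ to the singularity z = 9).

c_0 = 1/16, c_1 = 1/32, c_2 = 3/256, c_3 = 1/256; R = 4.


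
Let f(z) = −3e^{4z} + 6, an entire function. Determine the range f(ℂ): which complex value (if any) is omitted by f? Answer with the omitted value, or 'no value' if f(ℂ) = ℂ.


Little Picard bounds the complement of f(ℂ) to at most one point.
e^{4z} is never zero on ℂ, so -3·e^{4z} takes every value in ℂ ∖ {0}. Adding 6 shifts the range to ℂ ∖ {6}. Thus f omits exactly the value 6.

Omitted value: 6.


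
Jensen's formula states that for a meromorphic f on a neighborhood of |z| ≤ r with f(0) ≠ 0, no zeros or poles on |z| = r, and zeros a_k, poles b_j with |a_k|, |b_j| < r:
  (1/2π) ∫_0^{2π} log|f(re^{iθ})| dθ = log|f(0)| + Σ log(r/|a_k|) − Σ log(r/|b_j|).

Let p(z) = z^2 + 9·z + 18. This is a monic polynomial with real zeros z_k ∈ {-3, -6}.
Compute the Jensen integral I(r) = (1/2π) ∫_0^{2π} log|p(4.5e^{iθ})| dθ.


Zeros: -6, -3; r = 4.5.
Inside |z| < r: -3. Outside (|z| ≥ r): -6.
p(0) = 18, so log|p(0)| = log(18) = 2.8904.
Apply Jensen: I(r) = log|p(0)| + Σ_k log(r/|z_k|), summed over zeros inside |z| < r.
  log(r/|z_k|) for z_k = -3: log(4.5/3) = 0.4055
  Outside zeros (-6) contribute nothing to the Jensen sum.
Sum over inside zeros: 0.4055.
I(r) = log|p(0)| + (inside sum) = 2.8904 + 0.4055 = 3.2958.
Note: since some zeros are outside |z| ≤ r, the simplified n·log(r) form does NOT apply — only the inside zeros contribute.

I(r) ≈ 3.2958.


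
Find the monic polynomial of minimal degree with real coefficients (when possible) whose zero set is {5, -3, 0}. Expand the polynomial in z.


The polynomial is p(z) = ∏_{α ∈ S} (z − α), where S = {5, -3, 0}.
Expanding the product yields: p(z) = z^3 -2·z^2 -15·z.
The resulting polynomial has degree 3 and real coefficients as required.

p(z) = z^3 -2·z^2 -15·z.


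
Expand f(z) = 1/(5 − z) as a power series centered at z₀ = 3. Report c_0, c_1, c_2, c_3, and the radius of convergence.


Let w = z − z₀, so z = z₀ + w.
Then 5 − z = 5 − (z₀ + w) = (5 − z₀) − w = 2 − w.
f(z) = 1/(2 − w) = (1/(2)) · 1/(1 − w/(2)) = Σ_{n≥0} w^n / (2)^(n+1).
So c_n = 1/(2)^(n+1):
  c_0 = 1/(2)^1 = 1/2.
  c_1 = 1/(2)^2 = 1/4.
  c_2 = 1/(2)^3 = 1/8.
  c_3 = 1/(2)^4 = 1/16.
The series is valid for |w/d| < 1, i.e. |z − z₀| < |d|.
Radius of convergence: R = |5 − z₀| = |2| = 2 (distance from z₀ to the singularity z = 5).

c_0 = 1/2, c_1 = 1/4, c_2 = 1/8, c_3 = 1/16; R = 2.


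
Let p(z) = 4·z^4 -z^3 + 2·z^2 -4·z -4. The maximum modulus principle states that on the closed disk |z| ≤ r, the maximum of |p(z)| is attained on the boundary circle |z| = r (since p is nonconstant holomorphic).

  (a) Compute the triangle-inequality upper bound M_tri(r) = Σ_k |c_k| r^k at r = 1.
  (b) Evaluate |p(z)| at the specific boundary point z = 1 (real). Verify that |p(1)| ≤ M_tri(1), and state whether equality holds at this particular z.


Coefficients: c_0 = -4, c_1 = -4, c_2 = 2, c_3 = -1, c_4 = 4. Radius r = 1.
Part (a). Triangle bound: M_tri(r) = Σ_k |c_k| r^k
  = |-4|·1^0 + |-4|·1^1 + |2|·1^2 + |-1|·1^3 + |4|·1^4
  = 4 + 4 + 2 + 1 + 4 = 15.
This bounds M(r) := max_{|z|=r} |p(z)| from above; equality holds iff all terms c_k z^k can be made to align in phase at a single z on |z|=r.
Part (b). At z = 1 (real, on the circle |z| = r):
  p(1) = (-4)·1^0 + (-4)·1^1 + (2)·1^2 + (-1)·1^3 + (4)·1^4 = -3.
  |p(1)| = 3.
Check: |p(1)| = 3 ≤ 15 = M_tri(1). ✓ Equality does not hold at z = 1 (the coefficients have mixed signs, so the terms do not all align in phase there).

M_tri(1) = 15; |p(1)| = 3; equality at z=1: no.


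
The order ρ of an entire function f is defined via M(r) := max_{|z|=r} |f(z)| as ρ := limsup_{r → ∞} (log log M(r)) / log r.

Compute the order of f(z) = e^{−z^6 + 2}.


|e^{−z^6 + 2}| = e^{Re(-1·z^6) + 2} ≤ e^{1|z|^6 + 2} = e^{1r^6 + 2} on |z| = r, so ρ ≤ 6. Choosing z on |z|=r so that -1·z^6 is real positive (always possible by picking arg z appropriately) gives |f(z)| = e^{1r^6 + 2}, matching the bound. The additive constant 2 does not affect log log M(r) ~ 6·log r. Hence ρ = 6.
Therefore ρ = 6.

Order ρ = 6.


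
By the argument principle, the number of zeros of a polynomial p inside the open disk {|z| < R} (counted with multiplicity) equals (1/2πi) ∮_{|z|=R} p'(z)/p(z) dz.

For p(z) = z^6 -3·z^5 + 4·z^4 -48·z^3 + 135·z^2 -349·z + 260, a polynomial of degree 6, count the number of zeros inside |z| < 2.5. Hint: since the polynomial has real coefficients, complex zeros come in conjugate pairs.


The zeros of p are: 4, (1 + 2i), (1 - 2i), 1, (-2 + 3i), (-2 - 3i).
Their magnitudes are: 4, 2.236, 2.236, 1, 3.606, 3.606.
Zeros with |z| < R = 2.5: (1 + 2i), (1 - 2i), 1.
Count = 3.
By the argument principle, (1/2πi) ∮_{|z|=R} p'(z)/p(z) dz equals exactly this count.

Number of zeros inside |z| < 2.5: 3.


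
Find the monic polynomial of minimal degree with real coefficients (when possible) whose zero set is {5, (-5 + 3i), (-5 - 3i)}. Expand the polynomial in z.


The polynomial is p(z) = ∏_{α ∈ S} (z − α), where S = {5, (-5 + 3i), (-5 - 3i)}.
Expanding the product yields: p(z) = z^3 + 5·z^2 -16·z -170.
Note conjugate pairs combine to real quadratics: (z − (-5+3i))(z − (-5−3i)) = z² + 10z + 34.
The resulting polynomial has degree 3 and real coefficients as required.

p(z) = z^3 + 5·z^2 -16·z -170.


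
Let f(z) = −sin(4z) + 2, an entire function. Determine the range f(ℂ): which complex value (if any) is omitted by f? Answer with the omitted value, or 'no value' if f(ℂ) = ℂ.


Little Picard bounds the complement of f(ℂ) to at most one point.
sin is entire and surjective onto ℂ: for every w ∈ ℂ, sin(ζ) = w has a solution ζ ∈ ℂ (e.g., via the complex inverse arcsin). With ζ = 4z this gives z = ζ/(4). Then -1·sin(4z) takes every value in -1·ℂ = ℂ, and adding 2 is a bijection of ℂ. So f is surjective and omits no value. (Note: only on the real line is sin bounded by [−1, 1].)

Omitted value: no value.


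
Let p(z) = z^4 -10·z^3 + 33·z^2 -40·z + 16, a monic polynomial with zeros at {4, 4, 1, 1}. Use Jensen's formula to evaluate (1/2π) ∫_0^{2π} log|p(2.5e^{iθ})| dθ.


Zeros: 1, 1, 4, 4; r = 2.5.
Inside |z| < r: 1, 1. Outside (|z| ≥ r): 4, 4.
p(0) = 16, so log|p(0)| = log(16) = 2.7726.
Apply Jensen: I(r) = log|p(0)| + Σ_k log(r/|z_k|), summed over zeros inside |z| < r.
  log(r/|z_k|) for z_k = 1: log(2.5/1) = 0.9163
  log(r/|z_k|) for z_k = 1: log(2.5/1) = 0.9163
  Outside zeros (4, 4) contribute nothing to the Jensen sum.
Sum over inside zeros: 1.8326.
I(r) = log|p(0)| + (inside sum) = 2.7726 + 1.8326 = 4.6052.
Note: since some zeros are outside |z| ≤ r, the simplified n·log(r) form does NOT apply — only the inside zeros contribute.

I(r) ≈ 4.6052.


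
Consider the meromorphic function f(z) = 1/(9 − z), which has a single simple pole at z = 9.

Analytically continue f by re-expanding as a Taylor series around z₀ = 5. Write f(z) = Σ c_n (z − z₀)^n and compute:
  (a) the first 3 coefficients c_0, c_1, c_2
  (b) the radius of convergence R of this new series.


Let w = z − z₀, so z = z₀ + w.
Then 9 − z = 9 − (z₀ + w) = (9 − z₀) − w = 4 − w.
f(z) = 1/(4 − w) = (1/(4)) · 1/(1 − w/(4)) = Σ_{n≥0} w^n / (4)^(n+1).
So c_n = 1/(4)^(n+1):
  c_0 = 1/(4)^1 = 1/4.
  c_1 = 1/(4)^2 = 1/16.
  c_2 = 1/(4)^3 = 1/64.
The series is valid for |w/d| < 1, i.e. |z − z₀| < |d|.
Radius of convergence: R = |9 − z₀| = |4| = 4 (distance from z₀ to the singularity z = 9).

c_0 = 1/4, c_1 = 1/16, c_2 = 1/64; R = 4.


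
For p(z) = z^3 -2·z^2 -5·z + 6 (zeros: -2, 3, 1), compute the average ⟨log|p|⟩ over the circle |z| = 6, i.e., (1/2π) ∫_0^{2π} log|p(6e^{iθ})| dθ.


Zeros: -2, 1, 3; r = 6.
Inside |z| < r: -2, 1, 3. Outside (|z| ≥ r): ∅.
p(0) = 6, so log|p(0)| = log(6) = 1.7918.
Apply Jensen: I(r) = log|p(0)| + Σ_k log(r/|z_k|), summed over zeros inside |z| < r.
  log(r/|z_k|) for z_k = -2: log(6/2) = 1.0986
  log(r/|z_k|) for z_k = 3: log(6/3) = 0.6931
  log(r/|z_k|) for z_k = 1: log(6/1) = 1.7918
Sum over inside zeros: 3.5835.
I(r) = log|p(0)| + (inside sum) = 1.7918 + 3.5835 = 5.3753.
Closed form (all zeros inside, monic): I(r) = n·log(r) = 3·log(6) = 5.3753. ✓

I(r) ≈ 5.3753.


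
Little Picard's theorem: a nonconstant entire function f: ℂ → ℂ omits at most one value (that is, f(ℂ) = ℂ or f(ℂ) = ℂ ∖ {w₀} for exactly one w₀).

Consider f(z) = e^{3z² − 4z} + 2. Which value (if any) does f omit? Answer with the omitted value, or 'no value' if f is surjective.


Little Picard bounds the complement of f(ℂ) to at most one point.
The exponent g(z) = 3z² − 4z is a nonconstant polynomial, hence surjective onto ℂ. So e^{g(z)} takes every value in {e^w : w ∈ ℂ} = ℂ ∖ {0}. Adding 2 shifts the range to ℂ ∖ {2}. f omits exactly 2.

Omitted value: 2.
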